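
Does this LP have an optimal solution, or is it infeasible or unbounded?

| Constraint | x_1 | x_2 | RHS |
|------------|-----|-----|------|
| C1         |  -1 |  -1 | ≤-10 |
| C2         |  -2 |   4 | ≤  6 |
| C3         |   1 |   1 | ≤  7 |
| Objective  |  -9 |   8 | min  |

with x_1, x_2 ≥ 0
C3 requires x_1 + x_2 ≤ 7, while C1 (-x_1 - x_2 ≤ -10) is equivalent to x_1 + x_2 ≥ 10. Together they would need 10 ≤ x_1 + x_2 ≤ 7, which is impossible since 10 > 7. No point satisfies all constraints.

Infeasible — the constraint set is empty.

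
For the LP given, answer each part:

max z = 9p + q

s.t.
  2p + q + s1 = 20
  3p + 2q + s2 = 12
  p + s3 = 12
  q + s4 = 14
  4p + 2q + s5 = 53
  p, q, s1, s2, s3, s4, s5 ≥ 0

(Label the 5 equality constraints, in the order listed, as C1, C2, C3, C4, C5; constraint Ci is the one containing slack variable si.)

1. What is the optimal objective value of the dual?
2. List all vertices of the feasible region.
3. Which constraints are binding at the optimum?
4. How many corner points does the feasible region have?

1. 36 (by strong duality, equal to the primal optimum)
2. (0, 0), (4, 0), (0, 6)
3. C2, q ≥ 0
4. 3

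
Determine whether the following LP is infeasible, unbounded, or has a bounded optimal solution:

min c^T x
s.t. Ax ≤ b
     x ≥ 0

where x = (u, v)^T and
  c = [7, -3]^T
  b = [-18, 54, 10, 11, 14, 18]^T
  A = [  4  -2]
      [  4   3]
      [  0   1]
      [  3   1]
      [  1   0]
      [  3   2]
The point (0, 9) satisfies every constraint, so the LP is feasible; the constraints give u ≤ 14 and v ≤ 10, which with u, v ≥ 0 keep the feasible region inside a bounded box. A feasible, bounded LP attains a finite optimum at a vertex.

Evaluating z = 7u - 3v at each vertex:
  (0, 9): z = -27

Bounded optimum: z* = -27 at (0, 9).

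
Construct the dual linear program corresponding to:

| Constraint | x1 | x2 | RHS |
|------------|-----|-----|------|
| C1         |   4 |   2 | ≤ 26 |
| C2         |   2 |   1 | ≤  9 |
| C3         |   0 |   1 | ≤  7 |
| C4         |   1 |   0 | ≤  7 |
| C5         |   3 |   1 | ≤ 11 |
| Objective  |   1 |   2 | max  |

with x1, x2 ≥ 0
Minimize: z = 26y1 + 9y2 + 7y3 + 7y4 + 11y5

Subject to:
  C1: -4y1 - 2y2 - y4 - 3y5 ≤ -1
  C2: -2y1 - y2 - y3 - y5 ≤ -2
  y1, y2, y3, y4, y5 ≥ 0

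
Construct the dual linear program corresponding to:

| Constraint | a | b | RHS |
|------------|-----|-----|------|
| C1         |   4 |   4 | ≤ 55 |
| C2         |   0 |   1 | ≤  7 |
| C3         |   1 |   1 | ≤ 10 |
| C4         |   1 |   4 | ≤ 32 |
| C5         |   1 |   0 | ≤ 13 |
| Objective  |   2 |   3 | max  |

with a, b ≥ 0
Minimize: z = 55y1 + 7y2 + 10y3 + 32y4 + 13y5

Subject to:
  C1: -4y1 - y3 - y4 - y5 ≤ -2
  C2: -4y1 - y2 - y3 - 4y4 ≤ -3
  y1, y2, y3, y4, y5 ≥ 0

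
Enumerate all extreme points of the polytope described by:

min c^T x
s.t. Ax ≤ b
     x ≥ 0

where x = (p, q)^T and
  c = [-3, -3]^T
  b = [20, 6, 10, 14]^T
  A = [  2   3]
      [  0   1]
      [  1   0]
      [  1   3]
Each vertex is the intersection of two constraint boundaries that also satisfies all remaining constraints:
  p = 0 and q = 0 → (0, 0)
  2p + 3q = 20 and p = 10 → (10, 0)
  2p + 3q = 20 and p + 3q = 14 → (6, 2.667)
  p + 3q = 14 and p = 0 → (0, 4.667)

Vertices: (0, 0), (10, 0), (6, 2.667), (0, 4.667)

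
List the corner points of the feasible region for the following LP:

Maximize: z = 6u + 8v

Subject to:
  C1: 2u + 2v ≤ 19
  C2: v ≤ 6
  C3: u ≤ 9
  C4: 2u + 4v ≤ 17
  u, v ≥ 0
Each vertex is the intersection of two constraint boundaries that also satisfies all remaining constraints:
  u = 0 and v = 0 → (0, 0)
  2u + 4v = 17 and v = 0 → (8.5, 0)
  2u + 4v = 17 and u = 0 → (0, 4.25)

Vertices: (0, 0), (8.5, 0), (0, 4.25)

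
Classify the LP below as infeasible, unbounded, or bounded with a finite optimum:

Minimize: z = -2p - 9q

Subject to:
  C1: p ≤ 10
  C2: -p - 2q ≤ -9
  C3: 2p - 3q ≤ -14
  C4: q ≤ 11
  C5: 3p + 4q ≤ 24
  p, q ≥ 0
The point (0, 6) satisfies every constraint, so the LP is feasible; the constraints give p ≤ 10 and q ≤ 11, which with p, q ≥ 0 keep the feasible region inside a bounded box. A feasible, bounded LP attains a finite optimum at a vertex.

The LP has an optimal solution: (0, 6) with z = -54.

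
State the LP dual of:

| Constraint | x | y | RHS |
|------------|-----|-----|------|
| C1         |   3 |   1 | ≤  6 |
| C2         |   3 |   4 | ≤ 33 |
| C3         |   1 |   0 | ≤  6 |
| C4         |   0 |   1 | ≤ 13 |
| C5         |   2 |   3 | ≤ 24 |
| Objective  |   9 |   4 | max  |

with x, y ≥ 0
Minimize: z = 6y1 + 33y2 + 6y3 + 13y4 + 24y5

Subject to:
  C1: -3y1 - 3y2 - y3 - 2y5 ≤ -9
  C2: -y1 - 4y2 - y4 - 3y5 ≤ -4
  y1, y2, y3, y4, y5 ≥ 0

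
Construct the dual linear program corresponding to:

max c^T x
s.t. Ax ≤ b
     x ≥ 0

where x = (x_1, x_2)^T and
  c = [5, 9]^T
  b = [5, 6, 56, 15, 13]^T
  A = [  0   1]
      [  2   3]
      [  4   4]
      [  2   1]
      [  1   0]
Minimize: z = 5y1 + 6y2 + 56y3 + 15y4 + 13y5

Subject to:
  C1: -2y2 - 4y3 - 2y4 - y5 ≤ -5
  C2: -y1 - 3y2 - 4y3 - y4 ≤ -9
  y1, y2, y3, y4, y5 ≥ 0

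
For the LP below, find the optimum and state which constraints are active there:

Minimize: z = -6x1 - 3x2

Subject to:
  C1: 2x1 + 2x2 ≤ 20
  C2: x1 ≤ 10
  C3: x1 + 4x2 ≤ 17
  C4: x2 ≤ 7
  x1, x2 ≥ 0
Optimal: x1 = 10, x2 = 0
Slack at optimum:
  C1: slack = 0 (binding)
  C2: slack = 0 (binding)
  C3: slack = 7
  C4: slack = 7
  x1 ≥ 0: x1 = 10
  x2 ≥ 0: x2 = 0 (binding)
Binding constraints: C1, C2, x2 ≥ 0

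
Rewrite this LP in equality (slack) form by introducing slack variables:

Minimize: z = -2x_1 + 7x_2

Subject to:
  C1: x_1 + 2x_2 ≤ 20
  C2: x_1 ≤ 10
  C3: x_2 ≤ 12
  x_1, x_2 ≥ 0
min z = -2x_1 + 7x_2

s.t.
  x_1 + 2x_2 + s1 = 20
  x_1 + s2 = 10
  x_2 + s3 = 12
  x_1, x_2, s1, s2, s3 ≥ 0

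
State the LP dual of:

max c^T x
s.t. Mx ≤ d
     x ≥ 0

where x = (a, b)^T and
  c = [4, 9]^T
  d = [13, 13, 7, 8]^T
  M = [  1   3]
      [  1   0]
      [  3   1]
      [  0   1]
Minimize: z = 13y1 + 13y2 + 7y3 + 8y4

Subject to:
  C1: -y1 - y2 - 3y3 ≤ -4
  C2: -3y1 - y3 - y4 ≤ -9
  y1, y2, y3, y4 ≥ 0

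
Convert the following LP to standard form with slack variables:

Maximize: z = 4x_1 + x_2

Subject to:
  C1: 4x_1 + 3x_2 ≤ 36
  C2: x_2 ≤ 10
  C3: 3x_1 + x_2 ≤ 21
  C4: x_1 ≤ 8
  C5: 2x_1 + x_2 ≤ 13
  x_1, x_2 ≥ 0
max z = 4x_1 + x_2

s.t.
  4x_1 + 3x_2 + s1 = 36
  x_2 + s2 = 10
  3x_1 + x_2 + s3 = 21
  x_1 + s4 = 8
  2x_1 + x_2 + s5 = 13
  x_1, x_2, s1, s2, s3, s4, s5 ≥ 0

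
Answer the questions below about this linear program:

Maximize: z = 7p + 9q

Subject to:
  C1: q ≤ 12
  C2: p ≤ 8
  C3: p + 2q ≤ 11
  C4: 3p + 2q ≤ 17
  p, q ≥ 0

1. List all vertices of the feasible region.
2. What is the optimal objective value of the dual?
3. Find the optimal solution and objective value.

1. (0, 0), (5.667, 0), (3, 4), (0, 5.5)
2. 57 (by strong duality, equal to the primal optimum)
3. p = 3, q = 4, z = 57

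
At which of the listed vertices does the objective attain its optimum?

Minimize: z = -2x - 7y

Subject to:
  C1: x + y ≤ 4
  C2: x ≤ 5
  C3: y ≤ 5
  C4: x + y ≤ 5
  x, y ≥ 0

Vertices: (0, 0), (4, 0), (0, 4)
Evaluating z = -2x - 7y at each vertex:
  (0, 0): z = 0
  (4, 0): z = -8
  (0, 4): z = -28

The smallest value is z = -28, attained at (0, 4).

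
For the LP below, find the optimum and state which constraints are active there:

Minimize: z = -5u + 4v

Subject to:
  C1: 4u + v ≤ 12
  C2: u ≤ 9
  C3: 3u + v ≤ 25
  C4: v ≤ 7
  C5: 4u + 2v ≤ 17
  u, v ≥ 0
Optimal: u = 3, v = 0
Binding: C1, v ≥ 0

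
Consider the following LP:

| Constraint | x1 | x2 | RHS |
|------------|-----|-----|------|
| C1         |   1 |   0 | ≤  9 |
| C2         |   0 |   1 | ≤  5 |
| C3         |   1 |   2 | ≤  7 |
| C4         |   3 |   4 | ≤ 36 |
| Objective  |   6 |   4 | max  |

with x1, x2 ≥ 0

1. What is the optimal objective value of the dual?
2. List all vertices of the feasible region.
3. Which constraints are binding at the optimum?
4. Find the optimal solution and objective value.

1. 42 (by strong duality, equal to the primal optimum)
2. (0, 0), (7, 0), (0, 3.5)
3. C3, x2 ≥ 0
4. x1 = 7, x2 = 0, z = 42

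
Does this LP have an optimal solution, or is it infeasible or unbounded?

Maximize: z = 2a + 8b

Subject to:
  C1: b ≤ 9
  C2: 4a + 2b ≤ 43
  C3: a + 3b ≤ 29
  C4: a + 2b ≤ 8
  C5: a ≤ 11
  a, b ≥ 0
The point (0, 4) satisfies every constraint, so the LP is feasible; the constraints give a ≤ 11 and b ≤ 9, which with a, b ≥ 0 keep the feasible region inside a bounded box. A feasible, bounded LP attains a finite optimum at a vertex.

Evaluating z = 2a + 8b at each vertex:
  (0, 0): z = 0
  (8, 0): z = 16
  (0, 4): z = 32

The LP has an optimal solution: (0, 4) with z = 32.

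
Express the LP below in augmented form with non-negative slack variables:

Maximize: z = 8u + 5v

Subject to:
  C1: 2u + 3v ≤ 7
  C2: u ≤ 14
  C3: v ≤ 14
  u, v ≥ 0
max z = 8u + 5v

s.t.
  2u + 3v + s1 = 7
  u + s2 = 14
  v + s3 = 14
  u, v, s1, s2, s3 ≥ 0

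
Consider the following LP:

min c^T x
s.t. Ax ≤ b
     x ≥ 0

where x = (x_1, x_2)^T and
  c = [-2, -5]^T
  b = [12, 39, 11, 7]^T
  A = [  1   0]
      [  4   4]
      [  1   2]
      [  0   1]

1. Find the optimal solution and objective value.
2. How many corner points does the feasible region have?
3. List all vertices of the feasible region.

1. x_1 = 0, x_2 = 5.5, z = -27.5
2. 4
3. (0, 0), (9.75, 0), (8.5, 1.25), (0, 5.5)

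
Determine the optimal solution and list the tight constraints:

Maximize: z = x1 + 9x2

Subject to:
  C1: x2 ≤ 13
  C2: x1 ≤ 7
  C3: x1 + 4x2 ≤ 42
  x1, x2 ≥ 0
Optimal: x1 = 0, x2 = 10.5
Slack at optimum:
  C1: slack = 2.5
  C2: slack = 7
  C3: slack = 0 (binding)
  x1 ≥ 0: x1 = 0 (binding)
  x2 ≥ 0: x2 = 10.5
Binding constraints: C3, x1 ≥ 0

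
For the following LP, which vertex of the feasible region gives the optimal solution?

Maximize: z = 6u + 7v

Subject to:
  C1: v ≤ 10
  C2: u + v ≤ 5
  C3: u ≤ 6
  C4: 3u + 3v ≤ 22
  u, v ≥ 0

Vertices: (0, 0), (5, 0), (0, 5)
(0, 5) with z = 35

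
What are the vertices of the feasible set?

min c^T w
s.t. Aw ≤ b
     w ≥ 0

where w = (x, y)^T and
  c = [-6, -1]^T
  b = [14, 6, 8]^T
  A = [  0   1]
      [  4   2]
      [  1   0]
Each vertex is the intersection of two constraint boundaries that also satisfies all remaining constraints:
  x = 0 and y = 0 → (0, 0)
  4x + 2y = 6 and y = 0 → (1.5, 0)
  4x + 2y = 6 and x = 0 → (0, 3)

Vertices: (0, 0), (1.5, 0), (0, 3)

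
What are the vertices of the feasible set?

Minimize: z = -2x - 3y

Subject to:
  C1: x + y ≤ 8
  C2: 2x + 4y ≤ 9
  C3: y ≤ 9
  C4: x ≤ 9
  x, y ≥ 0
Each vertex is the intersection of two constraint boundaries that also satisfies all remaining constraints:
  x = 0 and y = 0 → (0, 0)
  2x + 4y = 9 and y = 0 → (4.5, 0)
  2x + 4y = 9 and x = 0 → (0, 2.25)

Vertices: (0, 0), (4.5, 0), (0, 2.25)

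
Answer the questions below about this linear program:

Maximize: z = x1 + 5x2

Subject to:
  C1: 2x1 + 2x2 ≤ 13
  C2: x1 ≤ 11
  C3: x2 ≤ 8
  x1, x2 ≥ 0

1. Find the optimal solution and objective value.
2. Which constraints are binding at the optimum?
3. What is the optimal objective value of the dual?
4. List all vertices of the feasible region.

1. x1 = 0, x2 = 6.5, z = 32.5
2. C1, x1 ≥ 0
3. 32.5 (by strong duality, equal to the primal optimum)
4. (0, 0), (6.5, 0), (0, 6.5)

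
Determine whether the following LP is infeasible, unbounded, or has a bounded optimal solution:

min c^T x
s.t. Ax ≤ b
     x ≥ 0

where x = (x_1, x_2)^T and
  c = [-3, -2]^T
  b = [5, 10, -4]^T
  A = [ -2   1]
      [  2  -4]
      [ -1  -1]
Feasible point: (0, 4) satisfies every constraint, so the LP is feasible.
Direction d = (1, 1): for each constraint row a, a·d ≤ 0 —
  (-2)(1) + (1)(1) = -1 ≤ 0
  (2)(1) + (-4)(1) = -2 ≤ 0
  (-1)(1) + (-1)(1) = -2 ≤ 0
and d ≥ 0, so (0, 4) + t·d stays feasible for every t ≥ 0. Along this ray z = -3x_1 - 2x_2 changes by -5 per unit t, so z → −∞.

Unbounded — the objective can decrease without bound over the feasible region.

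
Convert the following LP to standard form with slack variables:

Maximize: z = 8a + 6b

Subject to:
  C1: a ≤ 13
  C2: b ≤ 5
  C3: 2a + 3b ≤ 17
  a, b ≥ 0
max z = 8a + 6b

s.t.
  a + s1 = 13
  b + s2 = 5
  2a + 3b + s3 = 17
  a, b, s1, s2, s3 ≥ 0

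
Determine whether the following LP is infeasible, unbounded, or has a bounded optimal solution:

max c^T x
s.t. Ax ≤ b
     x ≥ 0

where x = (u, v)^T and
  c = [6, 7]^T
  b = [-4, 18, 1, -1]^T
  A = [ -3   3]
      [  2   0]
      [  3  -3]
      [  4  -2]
One constraint requires 3u - 3v ≤ 1, while the constraint -3u + 3v ≤ -4 is equivalent to 3u - 3v ≥ 4. Together they would need 4 ≤ 3u - 3v ≤ 1, which is impossible since 4 > 1. No point satisfies all constraints.

Infeasible: no point satisfies all constraints simultaneously.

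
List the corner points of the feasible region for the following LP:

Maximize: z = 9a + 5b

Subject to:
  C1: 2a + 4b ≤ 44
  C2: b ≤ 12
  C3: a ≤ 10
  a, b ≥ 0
Each vertex is the intersection of two constraint boundaries that also satisfies all remaining constraints:
  a = 0 and b = 0 → (0, 0)
  a = 10 and b = 0 → (10, 0)
  2a + 4b = 44 and a = 10 → (10, 6)
  2a + 4b = 44 and a = 0 → (0, 11)

Vertices: (0, 0), (10, 0), (10, 6), (0, 11)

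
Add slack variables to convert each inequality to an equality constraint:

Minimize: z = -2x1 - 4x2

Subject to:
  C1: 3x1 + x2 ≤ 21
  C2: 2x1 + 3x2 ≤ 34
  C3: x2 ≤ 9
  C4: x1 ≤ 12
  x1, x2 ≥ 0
min z = -2x1 - 4x2

s.t.
  3x1 + x2 + s1 = 21
  2x1 + 3x2 + s2 = 34
  x2 + s3 = 9
  x1 + s4 = 12
  x1, x2, s1, s2, s3, s4 ≥ 0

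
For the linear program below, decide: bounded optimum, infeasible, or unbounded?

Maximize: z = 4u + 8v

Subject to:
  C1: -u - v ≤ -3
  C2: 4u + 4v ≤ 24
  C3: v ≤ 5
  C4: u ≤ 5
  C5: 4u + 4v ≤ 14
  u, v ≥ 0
The point (0, 3.5) satisfies every constraint, so the LP is feasible; the constraints give u ≤ 5 and v ≤ 5, which with u, v ≥ 0 keep the feasible region inside a bounded box. A feasible, bounded LP attains a finite optimum at a vertex.

Feasible with finite optimum z* = 28 at (0, 3.5).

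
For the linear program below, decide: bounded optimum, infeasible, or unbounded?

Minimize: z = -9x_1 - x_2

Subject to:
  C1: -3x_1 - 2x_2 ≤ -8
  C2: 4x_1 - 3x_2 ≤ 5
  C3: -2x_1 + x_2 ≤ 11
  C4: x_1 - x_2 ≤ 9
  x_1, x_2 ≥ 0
Feasible point: (2, 1) satisfies every constraint, so the LP is feasible.
Direction d = (3, 4): for each constraint row a, a·d ≤ 0 —
  (-3)(3) + (-2)(4) = -17 ≤ 0
  (4)(3) + (-3)(4) = 0 ≤ 0
  (-2)(3) + (1)(4) = -2 ≤ 0
  (1)(3) + (-1)(4) = -1 ≤ 0
and d ≥ 0, so (2, 1) + t·d stays feasible for every t ≥ 0. Along this ray z = -9x_1 - x_2 changes by -31 per unit t, so z → −∞.

Unbounded — the objective can decrease without bound over the feasible region.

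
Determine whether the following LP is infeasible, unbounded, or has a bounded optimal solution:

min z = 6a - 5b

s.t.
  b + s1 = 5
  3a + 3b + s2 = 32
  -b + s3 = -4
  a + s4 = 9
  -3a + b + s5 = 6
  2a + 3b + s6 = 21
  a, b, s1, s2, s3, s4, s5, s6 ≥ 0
The point (0, 5) satisfies every constraint, so the LP is feasible; the constraints give a ≤ 9 and b ≤ 5, which with a, b ≥ 0 keep the feasible region inside a bounded box. A feasible, bounded LP attains a finite optimum at a vertex.

The LP has an optimal solution: (0, 5) with z = -25.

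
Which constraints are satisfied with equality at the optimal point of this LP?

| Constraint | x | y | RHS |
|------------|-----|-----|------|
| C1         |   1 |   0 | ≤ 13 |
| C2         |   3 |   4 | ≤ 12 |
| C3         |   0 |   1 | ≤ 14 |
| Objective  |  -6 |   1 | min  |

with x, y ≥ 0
Optimal: x = 4, y = 0
Slack at optimum:
  C1: slack = 9
  C2: slack = 0 (binding)
  C3: slack = 14
  x ≥ 0: x = 4
  y ≥ 0: y = 0 (binding)
Binding constraints: C2, y ≥ 0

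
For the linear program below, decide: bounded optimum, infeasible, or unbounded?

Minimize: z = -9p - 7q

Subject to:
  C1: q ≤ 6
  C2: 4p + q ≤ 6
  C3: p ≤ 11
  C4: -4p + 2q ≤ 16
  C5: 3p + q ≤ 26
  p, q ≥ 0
The point (0, 6) satisfies every constraint, so the LP is feasible; the constraints give p ≤ 11 and q ≤ 6, which with p, q ≥ 0 keep the feasible region inside a bounded box. A feasible, bounded LP attains a finite optimum at a vertex.

Bounded optimum: z* = -42 at (0, 6).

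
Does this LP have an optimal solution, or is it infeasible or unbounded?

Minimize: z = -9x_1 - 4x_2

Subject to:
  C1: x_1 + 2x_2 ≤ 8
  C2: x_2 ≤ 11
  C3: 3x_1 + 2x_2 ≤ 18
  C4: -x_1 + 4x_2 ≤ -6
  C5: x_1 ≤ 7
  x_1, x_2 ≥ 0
The point (6, 0) satisfies every constraint, so the LP is feasible; the constraints give x_1 ≤ 7 and x_2 ≤ 11, which with x_1, x_2 ≥ 0 keep the feasible region inside a bounded box. A feasible, bounded LP attains a finite optimum at a vertex.

The LP has an optimal solution: (6, 0) with z = -54.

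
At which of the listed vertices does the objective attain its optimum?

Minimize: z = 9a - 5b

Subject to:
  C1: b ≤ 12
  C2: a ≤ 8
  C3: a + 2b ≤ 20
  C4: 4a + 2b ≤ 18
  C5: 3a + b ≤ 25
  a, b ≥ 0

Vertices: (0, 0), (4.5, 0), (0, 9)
Evaluating z = 9a - 5b at each vertex:
  (0, 0): z = 0
  (4.5, 0): z = 40.5
  (0, 9): z = -45

The smallest value is z = -45, attained at (0, 9).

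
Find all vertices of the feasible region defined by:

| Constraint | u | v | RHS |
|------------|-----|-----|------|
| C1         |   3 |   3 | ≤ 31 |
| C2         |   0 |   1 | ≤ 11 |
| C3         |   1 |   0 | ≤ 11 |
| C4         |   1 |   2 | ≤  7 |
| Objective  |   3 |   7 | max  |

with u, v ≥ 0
Each vertex is the intersection of two constraint boundaries that also satisfies all remaining constraints:
  u = 0 and v = 0 → (0, 0)
  u + 2v = 7 and v = 0 → (7, 0)
  u + 2v = 7 and u = 0 → (0, 3.5)

Vertices: (0, 0), (7, 0), (0, 3.5)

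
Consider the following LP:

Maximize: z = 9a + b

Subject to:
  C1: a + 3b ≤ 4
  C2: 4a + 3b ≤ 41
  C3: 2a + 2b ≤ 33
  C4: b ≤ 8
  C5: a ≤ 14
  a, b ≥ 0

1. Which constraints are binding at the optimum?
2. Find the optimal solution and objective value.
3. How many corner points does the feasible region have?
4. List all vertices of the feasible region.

1. C1, b ≥ 0
2. a = 4, b = 0, z = 36
3. 3
4. (0, 0), (4, 0), (0, 1.333)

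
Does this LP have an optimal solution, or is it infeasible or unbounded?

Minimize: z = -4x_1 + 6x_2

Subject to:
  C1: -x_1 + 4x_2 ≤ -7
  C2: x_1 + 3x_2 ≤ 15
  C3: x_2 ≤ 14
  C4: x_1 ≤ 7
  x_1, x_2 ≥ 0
The point (7, 0) satisfies every constraint, so the LP is feasible; the constraints give x_1 ≤ 7 and x_2 ≤ 14, which with x_1, x_2 ≥ 0 keep the feasible region inside a bounded box. A feasible, bounded LP attains a finite optimum at a vertex.

Evaluating z = -4x_1 + 6x_2 at each vertex:
  (7, 0): z = -28

The LP has an optimal solution: (7, 0) with z = -28.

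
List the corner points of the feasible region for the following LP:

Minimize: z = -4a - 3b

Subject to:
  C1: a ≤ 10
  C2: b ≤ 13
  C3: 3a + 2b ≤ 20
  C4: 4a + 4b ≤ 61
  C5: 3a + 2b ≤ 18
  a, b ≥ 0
Each vertex is the intersection of two constraint boundaries that also satisfies all remaining constraints:
  a = 0 and b = 0 → (0, 0)
  3a + 2b = 18 and b = 0 → (6, 0)
  3a + 2b = 18 and a = 0 → (0, 9)

Vertices: (0, 0), (6, 0), (0, 9)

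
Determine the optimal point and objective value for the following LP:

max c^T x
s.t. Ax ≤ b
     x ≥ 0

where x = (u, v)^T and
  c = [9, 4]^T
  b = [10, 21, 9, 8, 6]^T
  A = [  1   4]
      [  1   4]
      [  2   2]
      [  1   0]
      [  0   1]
Each vertex is the intersection of two constraint boundaries that also satisfies all remaining constraints:
  u = 0 and v = 0 → (0, 0)
  2u + 2v = 9 and v = 0 → (4.5, 0)
  u + 4v = 10 and 2u + 2v = 9 → (2.667, 1.833)
  u + 4v = 10 and u = 0 → (0, 2.5)

Evaluating z = 9u + 4v at each vertex:
  (0, 0): z = 0
  (4.5, 0): z = 40.5
  (2.667, 1.833): z = 31.33
  (0, 2.5): z = 10

The maximum is at (4.5, 0) with z = 40.5.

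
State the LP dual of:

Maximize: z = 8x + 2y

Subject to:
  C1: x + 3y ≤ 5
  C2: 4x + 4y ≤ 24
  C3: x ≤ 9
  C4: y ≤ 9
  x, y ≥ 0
Minimize: z = 5y1 + 24y2 + 9y3 + 9y4

Subject to:
  C1: -y1 - 4y2 - y3 ≤ -8
  C2: -3y1 - 4y2 - y4 ≤ -2
  y1, y2, y3, y4 ≥ 0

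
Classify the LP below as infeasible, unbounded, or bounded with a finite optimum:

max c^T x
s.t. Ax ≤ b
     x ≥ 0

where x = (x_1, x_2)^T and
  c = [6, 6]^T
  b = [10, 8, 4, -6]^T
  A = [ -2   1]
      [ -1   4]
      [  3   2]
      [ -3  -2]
One constraint requires 3x_1 + 2x_2 ≤ 4, while the constraint -3x_1 - 2x_2 ≤ -6 is equivalent to 3x_1 + 2x_2 ≥ 6. Together they would need 6 ≤ 3x_1 + 2x_2 ≤ 4, which is impossible since 6 > 4. No point satisfies all constraints.

The feasible region is empty; the LP is infeasible.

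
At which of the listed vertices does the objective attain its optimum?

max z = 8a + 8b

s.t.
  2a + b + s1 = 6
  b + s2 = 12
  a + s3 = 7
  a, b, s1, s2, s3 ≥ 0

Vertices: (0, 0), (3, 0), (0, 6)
Evaluating z = 8a + 8b at each vertex:
  (0, 0): z = 0
  (3, 0): z = 24
  (0, 6): z = 48

The largest value is z = 48, attained at (0, 6).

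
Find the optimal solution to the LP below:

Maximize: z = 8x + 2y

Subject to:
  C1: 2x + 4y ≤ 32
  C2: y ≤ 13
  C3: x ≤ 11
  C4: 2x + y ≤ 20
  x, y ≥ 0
x = 10, y = 0, z = 80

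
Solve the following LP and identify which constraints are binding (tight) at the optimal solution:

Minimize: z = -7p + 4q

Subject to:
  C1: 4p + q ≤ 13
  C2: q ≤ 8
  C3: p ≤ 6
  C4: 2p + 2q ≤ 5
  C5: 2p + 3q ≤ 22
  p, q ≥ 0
Optimal: p = 2.5, q = 0
Slack at optimum:
  C1: slack = 3
  C2: slack = 8
  C3: slack = 3.5
  C4: slack = 0 (binding)
  C5: slack = 17
  p ≥ 0: p = 2.5
  q ≥ 0: q = 0 (binding)
Binding constraints: C4, q ≥ 0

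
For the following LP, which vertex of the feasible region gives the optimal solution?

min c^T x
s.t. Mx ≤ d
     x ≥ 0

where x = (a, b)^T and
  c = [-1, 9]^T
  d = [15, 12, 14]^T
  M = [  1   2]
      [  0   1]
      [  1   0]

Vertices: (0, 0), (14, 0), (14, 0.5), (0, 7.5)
Evaluating z = -a + 9b at each vertex:
  (0, 0): z = 0
  (14, 0): z = -14
  (14, 0.5): z = -9.5
  (0, 7.5): z = 67.5

The smallest value is z = -14, attained at (14, 0).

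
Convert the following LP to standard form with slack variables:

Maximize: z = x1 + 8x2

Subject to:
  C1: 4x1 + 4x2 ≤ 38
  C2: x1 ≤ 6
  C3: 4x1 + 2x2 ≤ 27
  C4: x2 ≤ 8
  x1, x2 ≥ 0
max z = x1 + 8x2

s.t.
  4x1 + 4x2 + s1 = 38
  x1 + s2 = 6
  4x1 + 2x2 + s3 = 27
  x2 + s4 = 8
  x1, x2, s1, s2, s3, s4 ≥ 0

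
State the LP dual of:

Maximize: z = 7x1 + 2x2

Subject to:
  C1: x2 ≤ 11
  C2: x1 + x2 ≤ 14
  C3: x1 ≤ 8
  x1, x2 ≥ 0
Minimize: z = 11y1 + 14y2 + 8y3

Subject to:
  C1: -y2 - y3 ≤ -7
  C2: -y1 - y2 ≤ -2
  y1, y2, y3 ≥ 0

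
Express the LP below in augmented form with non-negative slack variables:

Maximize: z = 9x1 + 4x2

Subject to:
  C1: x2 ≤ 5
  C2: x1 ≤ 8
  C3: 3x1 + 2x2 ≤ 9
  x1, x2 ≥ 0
max z = 9x1 + 4x2

s.t.
  x2 + s1 = 5
  x1 + s2 = 8
  3x1 + 2x2 + s3 = 9
  x1, x2, s1, s2, s3 ≥ 0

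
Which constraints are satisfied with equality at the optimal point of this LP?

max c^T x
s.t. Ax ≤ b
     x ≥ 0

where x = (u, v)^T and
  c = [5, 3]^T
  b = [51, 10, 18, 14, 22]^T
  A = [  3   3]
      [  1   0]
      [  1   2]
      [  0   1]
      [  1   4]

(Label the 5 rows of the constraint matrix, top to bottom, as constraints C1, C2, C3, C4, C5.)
Optimal: u = 10, v = 3
Binding: C2, C5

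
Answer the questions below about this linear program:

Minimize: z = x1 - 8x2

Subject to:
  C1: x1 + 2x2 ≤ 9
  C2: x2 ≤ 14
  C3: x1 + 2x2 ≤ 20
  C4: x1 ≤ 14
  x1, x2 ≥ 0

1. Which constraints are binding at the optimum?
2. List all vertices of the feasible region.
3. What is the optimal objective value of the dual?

1. C1, x1 ≥ 0
2. (0, 0), (9, 0), (0, 4.5)
3. -36 (by strong duality, equal to the primal optimum)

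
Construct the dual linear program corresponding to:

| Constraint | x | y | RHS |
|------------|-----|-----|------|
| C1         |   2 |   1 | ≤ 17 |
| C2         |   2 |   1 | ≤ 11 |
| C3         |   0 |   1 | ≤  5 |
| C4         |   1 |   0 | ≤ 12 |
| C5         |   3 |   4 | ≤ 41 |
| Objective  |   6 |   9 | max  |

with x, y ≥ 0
Minimize: z = 17y1 + 11y2 + 5y3 + 12y4 + 41y5

Subject to:
  C1: -2y1 - 2y2 - y4 - 3y5 ≤ -6
  C2: -y1 - y2 - y3 - 4y5 ≤ -9
  y1, y2, y3, y4, y5 ≥ 0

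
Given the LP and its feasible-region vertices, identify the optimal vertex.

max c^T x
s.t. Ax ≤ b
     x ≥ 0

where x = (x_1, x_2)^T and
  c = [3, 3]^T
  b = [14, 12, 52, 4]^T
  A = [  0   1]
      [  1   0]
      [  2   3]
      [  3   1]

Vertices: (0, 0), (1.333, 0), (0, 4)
Evaluating z = 3x_1 + 3x_2 at each vertex:
  (0, 0): z = 0
  (1.333, 0): z = 4
  (0, 4): z = 12

The largest value is z = 12, attained at (0, 4).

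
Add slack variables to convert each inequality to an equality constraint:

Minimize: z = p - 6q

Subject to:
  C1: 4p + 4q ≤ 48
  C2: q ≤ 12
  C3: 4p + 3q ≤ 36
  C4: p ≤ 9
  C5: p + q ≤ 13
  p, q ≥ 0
min z = p - 6q

s.t.
  4p + 4q + s1 = 48
  q + s2 = 12
  4p + 3q + s3 = 36
  p + s4 = 9
  p + q + s5 = 13
  p, q, s1, s2, s3, s4, s5 ≥ 0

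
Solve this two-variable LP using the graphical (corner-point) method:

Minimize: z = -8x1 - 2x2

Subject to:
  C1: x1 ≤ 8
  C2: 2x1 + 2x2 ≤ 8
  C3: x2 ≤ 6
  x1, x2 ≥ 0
x1 = 4, x2 = 0, z = -32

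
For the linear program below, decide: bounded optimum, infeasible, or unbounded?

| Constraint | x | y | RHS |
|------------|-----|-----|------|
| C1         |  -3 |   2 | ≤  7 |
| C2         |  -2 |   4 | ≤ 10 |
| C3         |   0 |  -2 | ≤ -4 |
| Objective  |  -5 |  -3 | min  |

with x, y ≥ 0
Feasible point: (0, 2) satisfies every constraint, so the LP is feasible.
Direction d = (1, 0): for each constraint row a, a·d ≤ 0 —
  (-3)(1) + (2)(0) = -3 ≤ 0
  (-2)(1) + (4)(0) = -2 ≤ 0
  (0)(1) + (-2)(0) = 0 ≤ 0
and d ≥ 0, so (0, 2) + t·d stays feasible for every t ≥ 0. Along this ray z = -5x - 3y changes by -5 per unit t, so z → −∞.

Unbounded — the objective can decrease without bound over the feasible region.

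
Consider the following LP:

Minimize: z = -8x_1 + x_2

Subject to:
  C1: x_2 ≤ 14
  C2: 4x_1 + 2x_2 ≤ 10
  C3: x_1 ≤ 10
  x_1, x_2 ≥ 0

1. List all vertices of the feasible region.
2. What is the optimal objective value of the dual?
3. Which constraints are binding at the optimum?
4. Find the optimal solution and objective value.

1. (0, 0), (2.5, 0), (0, 5)
2. -20 (by strong duality, equal to the primal optimum)
3. C2, x_2 ≥ 0
4. x_1 = 2.5, x_2 = 0, z = -20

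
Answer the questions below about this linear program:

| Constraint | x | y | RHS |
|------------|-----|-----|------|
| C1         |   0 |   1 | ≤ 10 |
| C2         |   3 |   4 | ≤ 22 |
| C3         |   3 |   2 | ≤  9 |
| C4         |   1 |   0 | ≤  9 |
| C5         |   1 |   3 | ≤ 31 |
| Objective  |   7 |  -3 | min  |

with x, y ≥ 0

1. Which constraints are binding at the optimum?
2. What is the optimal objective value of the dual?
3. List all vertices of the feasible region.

1. C3, x ≥ 0
2. -13.5 (by strong duality, equal to the primal optimum)
3. (0, 0), (3, 0), (0, 4.5)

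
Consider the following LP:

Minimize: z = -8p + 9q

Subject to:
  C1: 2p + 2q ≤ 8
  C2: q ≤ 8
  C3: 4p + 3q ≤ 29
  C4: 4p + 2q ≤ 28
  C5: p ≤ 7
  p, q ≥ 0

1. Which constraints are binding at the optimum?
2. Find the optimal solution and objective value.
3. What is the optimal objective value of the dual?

1. C1, q ≥ 0
2. p = 4, q = 0, z = -32
3. -32 (by strong duality, equal to the primal optimum)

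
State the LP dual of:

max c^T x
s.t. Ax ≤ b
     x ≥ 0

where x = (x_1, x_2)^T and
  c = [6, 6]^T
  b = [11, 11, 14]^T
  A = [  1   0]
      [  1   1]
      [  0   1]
Minimize: z = 11y1 + 11y2 + 14y3

Subject to:
  C1: -y1 - y2 ≤ -6
  C2: -y2 - y3 ≤ -6
  y1, y2, y3 ≥ 0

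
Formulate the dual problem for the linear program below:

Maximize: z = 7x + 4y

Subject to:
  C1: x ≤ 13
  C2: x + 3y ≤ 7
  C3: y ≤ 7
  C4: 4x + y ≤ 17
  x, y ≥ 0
Minimize: z = 13y1 + 7y2 + 7y3 + 17y4

Subject to:
  C1: -y1 - y2 - 4y4 ≤ -7
  C2: -3y2 - y3 - y4 ≤ -4
  y1, y2, y3, y4 ≥ 0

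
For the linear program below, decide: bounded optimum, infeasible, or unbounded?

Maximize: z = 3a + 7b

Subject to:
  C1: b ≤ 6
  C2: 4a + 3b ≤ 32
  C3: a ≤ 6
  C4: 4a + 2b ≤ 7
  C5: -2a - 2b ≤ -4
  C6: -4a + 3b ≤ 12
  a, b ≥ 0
The point (0, 3.5) satisfies every constraint, so the LP is feasible; the constraints give a ≤ 6 and b ≤ 6, which with a, b ≥ 0 keep the feasible region inside a bounded box. A feasible, bounded LP attains a finite optimum at a vertex.

Feasible with finite optimum z* = 24.5 at (0, 3.5).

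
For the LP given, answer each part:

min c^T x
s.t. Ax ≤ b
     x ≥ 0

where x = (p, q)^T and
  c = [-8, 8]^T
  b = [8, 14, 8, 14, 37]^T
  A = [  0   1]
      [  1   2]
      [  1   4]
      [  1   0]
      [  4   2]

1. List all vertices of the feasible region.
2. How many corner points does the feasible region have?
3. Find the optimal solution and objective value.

1. (0, 0), (8, 0), (0, 2)
2. 3
3. p = 8, q = 0, z = -64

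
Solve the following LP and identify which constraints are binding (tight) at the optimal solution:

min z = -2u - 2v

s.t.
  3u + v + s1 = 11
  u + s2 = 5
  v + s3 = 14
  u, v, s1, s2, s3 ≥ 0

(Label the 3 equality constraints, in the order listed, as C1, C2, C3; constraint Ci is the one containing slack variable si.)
Optimal: u = 0, v = 11
Slack at optimum:
  C1: slack = 0 (binding)
  C2: slack = 5
  C3: slack = 3
  u ≥ 0: u = 0 (binding)
  v ≥ 0: v = 11
Binding constraints: C1, u ≥ 0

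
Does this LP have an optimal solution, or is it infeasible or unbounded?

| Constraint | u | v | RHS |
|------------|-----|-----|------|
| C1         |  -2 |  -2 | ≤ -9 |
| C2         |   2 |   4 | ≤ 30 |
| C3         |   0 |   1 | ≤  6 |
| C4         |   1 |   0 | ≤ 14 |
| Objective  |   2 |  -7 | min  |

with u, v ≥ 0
The point (0, 6) satisfies every constraint, so the LP is feasible; the constraints give u ≤ 14 and v ≤ 6, which with u, v ≥ 0 keep the feasible region inside a bounded box. A feasible, bounded LP attains a finite optimum at a vertex.

Evaluating z = 2u - 7v at each vertex:
  (4.5, 0): z = 9
  (14, 0): z = 28
  (14, 0.5): z = 24.5
  (3, 6): z = -36
  (0, 6): z = -42
  (0, 4.5): z = -31.5

Feasible with finite optimum z* = -42 at (0, 6).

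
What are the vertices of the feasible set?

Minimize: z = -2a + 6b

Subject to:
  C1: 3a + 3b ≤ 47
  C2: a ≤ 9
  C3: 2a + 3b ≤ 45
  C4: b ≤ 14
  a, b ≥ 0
Each vertex is the intersection of two constraint boundaries that also satisfies all remaining constraints:
  a = 0 and b = 0 → (0, 0)
  a = 9 and b = 0 → (9, 0)
  3a + 3b = 47 and a = 9 → (9, 6.667)
  3a + 3b = 47 and 2a + 3b = 45 → (2, 13.67)
  2a + 3b = 45 and b = 14 → (1.5, 14)
  b = 14 and a = 0 → (0, 14)

Vertices: (0, 0), (9, 0), (9, 6.667), (2, 13.67), (1.5, 14), (0, 14)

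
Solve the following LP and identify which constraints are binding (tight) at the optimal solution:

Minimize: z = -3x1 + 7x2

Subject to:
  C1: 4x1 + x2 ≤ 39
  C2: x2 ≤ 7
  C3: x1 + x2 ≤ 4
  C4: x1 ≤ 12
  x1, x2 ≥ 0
Optimal: x1 = 4, x2 = 0
Binding: C3, x2 ≥ 0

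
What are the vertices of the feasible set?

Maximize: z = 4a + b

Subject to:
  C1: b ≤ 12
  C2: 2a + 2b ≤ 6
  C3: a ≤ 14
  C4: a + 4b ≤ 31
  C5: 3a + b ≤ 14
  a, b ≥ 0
Each vertex is the intersection of two constraint boundaries that also satisfies all remaining constraints:
  a = 0 and b = 0 → (0, 0)
  2a + 2b = 6 and b = 0 → (3, 0)
  2a + 2b = 6 and a = 0 → (0, 3)

Vertices: (0, 0), (3, 0), (0, 3)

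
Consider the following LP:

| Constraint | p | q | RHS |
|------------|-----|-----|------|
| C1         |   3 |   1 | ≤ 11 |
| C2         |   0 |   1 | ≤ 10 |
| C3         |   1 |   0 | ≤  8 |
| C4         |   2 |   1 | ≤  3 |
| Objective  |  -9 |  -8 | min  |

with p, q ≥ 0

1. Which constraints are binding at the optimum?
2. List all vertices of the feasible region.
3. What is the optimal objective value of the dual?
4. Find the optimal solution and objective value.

1. C4, p ≥ 0
2. (0, 0), (1.5, 0), (0, 3)
3. -24 (by strong duality, equal to the primal optimum)
4. p = 0, q = 3, z = -24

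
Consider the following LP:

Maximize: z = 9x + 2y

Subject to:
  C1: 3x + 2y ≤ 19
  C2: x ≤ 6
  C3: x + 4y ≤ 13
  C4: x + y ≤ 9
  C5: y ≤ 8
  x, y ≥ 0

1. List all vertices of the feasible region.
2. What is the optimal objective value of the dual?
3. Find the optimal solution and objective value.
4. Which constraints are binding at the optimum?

1. (0, 0), (6, 0), (6, 0.5), (5, 2), (0, 3.25)
2. 55 (by strong duality, equal to the primal optimum)
3. x = 6, y = 0.5, z = 55
4. C1, C2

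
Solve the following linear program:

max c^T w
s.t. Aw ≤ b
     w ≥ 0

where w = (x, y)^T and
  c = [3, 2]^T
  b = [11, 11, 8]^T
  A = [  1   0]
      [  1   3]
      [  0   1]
Each vertex is the intersection of two constraint boundaries that also satisfies all remaining constraints:
  x = 0 and y = 0 → (0, 0)
  x = 11 and x + 3y = 11 → (11, 0)
  x + 3y = 11 and x = 0 → (0, 3.667)

Evaluating z = 3x + 2y at each vertex:
  (0, 0): z = 0
  (11, 0): z = 33
  (0, 3.667): z = 7.333

The maximum is at (11, 0) with z = 33.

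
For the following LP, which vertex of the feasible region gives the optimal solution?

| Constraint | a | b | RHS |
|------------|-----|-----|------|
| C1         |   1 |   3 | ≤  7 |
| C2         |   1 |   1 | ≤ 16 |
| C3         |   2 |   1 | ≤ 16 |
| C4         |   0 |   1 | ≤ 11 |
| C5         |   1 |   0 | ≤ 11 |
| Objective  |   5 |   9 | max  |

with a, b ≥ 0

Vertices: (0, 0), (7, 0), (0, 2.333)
(7, 0) with z = 35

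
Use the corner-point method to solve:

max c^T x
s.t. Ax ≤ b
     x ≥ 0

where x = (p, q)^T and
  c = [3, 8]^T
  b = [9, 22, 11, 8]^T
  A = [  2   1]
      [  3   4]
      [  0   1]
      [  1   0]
Each vertex is the intersection of two constraint boundaries that also satisfies all remaining constraints:
  p = 0 and q = 0 → (0, 0)
  2p + q = 9 and q = 0 → (4.5, 0)
  2p + q = 9 and 3p + 4q = 22 → (2.8, 3.4)
  3p + 4q = 22 and p = 0 → (0, 5.5)

Evaluating z = 3p + 8q at each vertex:
  (0, 0): z = 0
  (4.5, 0): z = 13.5
  (2.8, 3.4): z = 35.6
  (0, 5.5): z = 44

The maximum is at (0, 5.5) with z = 44.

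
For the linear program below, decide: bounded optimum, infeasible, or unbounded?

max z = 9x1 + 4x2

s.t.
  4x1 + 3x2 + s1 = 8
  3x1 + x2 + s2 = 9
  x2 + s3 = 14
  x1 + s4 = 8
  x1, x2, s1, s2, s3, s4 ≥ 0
The point (2, 0) satisfies every constraint, so the LP is feasible; the constraints give x1 ≤ 8 and x2 ≤ 14, which with x1, x2 ≥ 0 keep the feasible region inside a bounded box. A feasible, bounded LP attains a finite optimum at a vertex.

The LP has an optimal solution: (2, 0) with z = 18.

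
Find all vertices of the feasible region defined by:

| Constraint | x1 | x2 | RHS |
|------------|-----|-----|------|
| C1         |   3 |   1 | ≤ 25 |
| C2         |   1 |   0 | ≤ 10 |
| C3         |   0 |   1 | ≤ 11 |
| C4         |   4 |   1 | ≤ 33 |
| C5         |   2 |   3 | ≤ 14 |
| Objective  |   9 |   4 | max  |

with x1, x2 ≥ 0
Each vertex is the intersection of two constraint boundaries that also satisfies all remaining constraints:
  x1 = 0 and x2 = 0 → (0, 0)
  2x1 + 3x2 = 14 and x2 = 0 → (7, 0)
  2x1 + 3x2 = 14 and x1 = 0 → (0, 4.667)

Vertices: (0, 0), (7, 0), (0, 4.667)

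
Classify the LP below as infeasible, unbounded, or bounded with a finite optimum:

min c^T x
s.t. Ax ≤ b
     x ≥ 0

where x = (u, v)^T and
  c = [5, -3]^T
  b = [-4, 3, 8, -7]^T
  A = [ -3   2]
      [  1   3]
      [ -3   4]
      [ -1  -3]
One constraint requires u + 3v ≤ 3, while the constraint -u - 3v ≤ -7 is equivalent to u + 3v ≥ 7. Together they would need 7 ≤ u + 3v ≤ 3, which is impossible since 7 > 3. No point satisfies all constraints.

Infeasible — the constraint set is empty.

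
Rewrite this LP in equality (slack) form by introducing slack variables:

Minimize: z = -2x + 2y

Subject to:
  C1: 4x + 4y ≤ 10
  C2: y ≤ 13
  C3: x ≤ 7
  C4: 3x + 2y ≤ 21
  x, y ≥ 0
min z = -2x + 2y

s.t.
  4x + 4y + s1 = 10
  y + s2 = 13
  x + s3 = 7
  3x + 2y + s4 = 21
  x, y, s1, s2, s3, s4 ≥ 0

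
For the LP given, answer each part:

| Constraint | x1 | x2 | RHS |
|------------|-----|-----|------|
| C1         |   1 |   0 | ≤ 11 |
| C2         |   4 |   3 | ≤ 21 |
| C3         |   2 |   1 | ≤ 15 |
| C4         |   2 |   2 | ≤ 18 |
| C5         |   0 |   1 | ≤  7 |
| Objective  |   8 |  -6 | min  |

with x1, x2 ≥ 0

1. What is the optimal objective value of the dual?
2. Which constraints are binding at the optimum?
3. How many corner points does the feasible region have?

1. -42 (by strong duality, equal to the primal optimum)
2. C2, C5, x1 ≥ 0
3. 3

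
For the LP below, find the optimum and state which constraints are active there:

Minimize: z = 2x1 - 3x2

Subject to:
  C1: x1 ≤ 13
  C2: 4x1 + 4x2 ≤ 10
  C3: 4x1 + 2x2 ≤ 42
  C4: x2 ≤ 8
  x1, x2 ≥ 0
Optimal: x1 = 0, x2 = 2.5
Binding: C2, x1 ≥ 0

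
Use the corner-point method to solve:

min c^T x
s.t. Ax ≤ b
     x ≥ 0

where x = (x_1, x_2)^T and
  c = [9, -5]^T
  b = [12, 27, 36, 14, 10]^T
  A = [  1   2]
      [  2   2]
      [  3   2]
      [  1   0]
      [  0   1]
x_1 = 0, x_2 = 6, z = -30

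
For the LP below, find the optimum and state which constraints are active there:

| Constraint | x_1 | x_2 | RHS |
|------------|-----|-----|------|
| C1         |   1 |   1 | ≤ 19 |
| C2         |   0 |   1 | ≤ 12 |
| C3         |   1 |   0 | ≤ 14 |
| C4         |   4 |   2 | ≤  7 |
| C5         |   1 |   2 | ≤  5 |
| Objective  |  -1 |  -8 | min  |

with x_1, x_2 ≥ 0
Optimal: x_1 = 0, x_2 = 2.5
Binding: C5, x_1 ≥ 0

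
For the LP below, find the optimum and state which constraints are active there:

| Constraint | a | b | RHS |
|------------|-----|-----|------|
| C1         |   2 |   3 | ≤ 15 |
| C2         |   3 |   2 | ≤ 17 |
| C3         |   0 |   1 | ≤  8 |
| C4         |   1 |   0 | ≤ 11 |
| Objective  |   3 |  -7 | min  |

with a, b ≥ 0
Optimal: a = 0, b = 5
Binding: C1, a ≥ 0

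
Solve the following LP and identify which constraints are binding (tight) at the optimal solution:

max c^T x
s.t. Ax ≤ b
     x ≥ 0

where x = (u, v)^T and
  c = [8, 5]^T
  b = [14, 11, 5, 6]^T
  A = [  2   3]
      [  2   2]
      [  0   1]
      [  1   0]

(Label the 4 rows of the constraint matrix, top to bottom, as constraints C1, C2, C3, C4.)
Optimal: u = 5.5, v = 0
Slack at optimum:
  C1: slack = 3
  C2: slack = 0 (binding)
  C3: slack = 5
  C4: slack = 0.5
  u ≥ 0: u = 5.5
  v ≥ 0: v = 0 (binding)
Binding constraints: C2, v ≥ 0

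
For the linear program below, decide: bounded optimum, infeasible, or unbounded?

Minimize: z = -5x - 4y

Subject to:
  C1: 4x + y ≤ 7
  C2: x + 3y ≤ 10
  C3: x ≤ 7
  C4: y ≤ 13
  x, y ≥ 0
The point (1, 3) satisfies every constraint, so the LP is feasible; the constraints give x ≤ 7 and y ≤ 13, which with x, y ≥ 0 keep the feasible region inside a bounded box. A feasible, bounded LP attains a finite optimum at a vertex.

Bounded optimum: z* = -17 at (1, 3).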